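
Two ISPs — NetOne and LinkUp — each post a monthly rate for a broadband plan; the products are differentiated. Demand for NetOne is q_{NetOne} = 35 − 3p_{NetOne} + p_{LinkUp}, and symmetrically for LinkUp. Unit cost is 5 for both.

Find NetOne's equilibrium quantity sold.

NetOne's profit: π = (p_{NetOne} − 5)(35 − 3p_{NetOne} + p_{LinkUp}).
∂π/∂p_{NetOne} = 50 − 6p_{NetOne} + p_{LinkUp} = 0 ⇒ p_{NetOne} = 25/3 + (1/6)p_{LinkUp}.
Setting p_{NetOne} = p_{LinkUp} in the reaction function: p_{NetOne} = 25/3 + (1/6)p_{NetOne}, so p_{NetOne} = (25/3) / (5/6) = 10.
q_{NetOne} = 35 − 3·10 + 10 = 15.

15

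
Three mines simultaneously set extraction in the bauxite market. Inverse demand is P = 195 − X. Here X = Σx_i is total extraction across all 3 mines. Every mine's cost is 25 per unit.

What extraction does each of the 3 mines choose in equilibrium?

42.5

A representative mine's profit is π_i = x_i(195 − X) − 25x_i, with X = x_i + Σ_{j≠i} x_j.
First-order condition: 170 − 2x_i − Σ_{j≠i} x_j = 0.
In a symmetric equilibrium every mine chooses the same x, so Σ_{j≠i} x_j = 2x. The condition becomes 170 − 4x = 0, giving x = 170/4 = 42.5.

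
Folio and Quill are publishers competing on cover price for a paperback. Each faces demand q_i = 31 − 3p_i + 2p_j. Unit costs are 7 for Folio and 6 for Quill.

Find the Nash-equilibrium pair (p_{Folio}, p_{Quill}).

Folio's profit: π = (p_{Folio} − 7)(31 − 3p_{Folio} + 2p_{Quill}).
∂π/∂p_{Folio} = 52 − 6p_{Folio} + 2p_{Quill} = 0 ⇒ p_{Folio} = 26/3 + (1/3)p_{Quill}.
Similarly p_{Quill} = 49/6 + (1/3)p_{Folio}.
Solving the two reaction functions simultaneously: (1 − (1/3)(1/3))p_{Folio} = 26/3 + (1/3)·(49/6), so (8/9)p_{Folio} = 205/18 and p_{Folio} = 12.8125.
Then p_{Quill} = 49/6 + (1/3)·12.8125 = 12.4375.

12.8125, 12.4375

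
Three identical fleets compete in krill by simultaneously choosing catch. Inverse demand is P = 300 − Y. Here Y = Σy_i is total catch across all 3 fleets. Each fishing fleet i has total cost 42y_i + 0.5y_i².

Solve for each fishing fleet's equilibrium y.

51.6

A representative fishing fleet's profit is π_i = y_i(300 − Y) − 42y_i − 0.5y_i², with Y = y_i + Σ_{j≠i} y_j.
First-order condition: 258 − 3y_i − Σ_{j≠i} y_j = 0.
With identical fishing fleets, set every y_j = y: then 258 − 3y − 2y = 0, i.e. y = 258/5 = 51.6.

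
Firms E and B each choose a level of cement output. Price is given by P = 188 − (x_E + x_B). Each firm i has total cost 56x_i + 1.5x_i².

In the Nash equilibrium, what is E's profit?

1210

Firm E's profit: π = x_E(188 − (x_E + x_B)) − 56x_E − 1.5x_E².
∂π/∂x_E = 132 − 5x_E − x_B = 0, so x_E = 26.4 − 0.2x_B.
By symmetry x_B = x_E; substituting into the reaction function, 1.2x_E = 26.4 and x_E = 22.
Price P = 188 − 44 = 144.
E's profit: (144 − 56)·22 − 1.5(22)² = 1210.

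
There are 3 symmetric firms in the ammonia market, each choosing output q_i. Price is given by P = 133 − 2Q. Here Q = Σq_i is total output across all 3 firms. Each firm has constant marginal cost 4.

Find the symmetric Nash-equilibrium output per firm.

16.125

A representative firm's profit is π_i = q_i(133 − 2Q) − 4q_i, with Q = q_i + Σ_{j≠i} q_j.
First-order condition: 129 − 4q_i − 2Σ_{j≠i} q_j = 0.
In a symmetric equilibrium every firm chooses the same q, so Σ_{j≠i} q_j = 2q. The condition becomes 129 − 8q = 0, giving q = 129/8 = 16.125.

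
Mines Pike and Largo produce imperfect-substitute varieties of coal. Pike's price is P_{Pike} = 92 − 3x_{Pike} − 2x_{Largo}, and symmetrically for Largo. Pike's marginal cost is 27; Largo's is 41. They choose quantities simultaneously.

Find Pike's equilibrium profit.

Mine Pike's profit: π = x_{Pike}(92 − 3x_{Pike} − 2x_{Largo}) − 27x_{Pike}.
∂π/∂x_{Pike} = 65 − 6x_{Pike} − 2x_{Largo} = 0 ⇒ x_{Pike} = 65/6 − (1/3)x_{Largo}.
Similarly x_{Largo} = 8.5 − (1/3)x_{Pike}.
Solving the two reaction functions simultaneously: (1 − (−1/3)(−1/3))x_{Pike} = 65/6 − (1/3)·8.5, so (8/9)x_{Pike} = 8 and x_{Pike} = 9.
Then x_{Largo} = 8.5 − (1/3)·9 = 5.5.
P_{Pike} = 92 − 3·9 − 2·5.5 = 54.
Profit = (54 − 27)·9 = 243.

243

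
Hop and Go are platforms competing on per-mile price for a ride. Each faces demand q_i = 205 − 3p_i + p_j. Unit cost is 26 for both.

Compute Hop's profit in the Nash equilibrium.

Hop's profit: π = (p_{Hop} − 26)(205 − 3p_{Hop} + p_{Go}).
∂π/∂p_{Hop} = 283 − 6p_{Hop} + p_{Go} = 0 ⇒ p_{Hop} = 283/6 + (1/6)p_{Go}.
By symmetry p_{Go} = p_{Hop}; substituting into the reaction function, (5/6)p_{Hop} = 283/6 and p_{Hop} = 56.6.
q_{Hop} = 205 − 3·56.6 + 56.6 = 91.8.
Profit = (56.6 − 26)·91.8 = 2809.08.

2809.08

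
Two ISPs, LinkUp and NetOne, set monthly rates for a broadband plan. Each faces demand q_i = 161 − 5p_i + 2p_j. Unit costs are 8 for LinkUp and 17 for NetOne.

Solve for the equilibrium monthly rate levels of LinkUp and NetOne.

26.0625, 29.8125

LinkUp's profit: π = (p_{LinkUp} − 8)(161 − 5p_{LinkUp} + 2p_{NetOne}).
∂π/∂p_{LinkUp} = 201 − 10p_{LinkUp} + 2p_{NetOne} = 0 ⇒ p_{LinkUp} = 20.1 + 0.2p_{NetOne}.
Similarly p_{NetOne} = 24.6 + 0.2p_{LinkUp}.
Solving the two reaction functions simultaneously: (1 − (0.2)(0.2))p_{LinkUp} = 20.1 + 0.2·24.6, so 0.96p_{LinkUp} = 25.02 and p_{LinkUp} = 26.0625.
Then p_{NetOne} = 24.6 + 0.2·26.0625 = 29.8125.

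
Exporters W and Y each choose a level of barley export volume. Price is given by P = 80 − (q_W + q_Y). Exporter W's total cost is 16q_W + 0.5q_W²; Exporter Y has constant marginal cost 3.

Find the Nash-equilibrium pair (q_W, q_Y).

Exporter W's profit: π = q_W(80 − (q_W + q_Y)) − 16q_W − 0.5q_W².
∂π/∂q_W = 64 − 3q_W − q_Y = 0, so q_W = 64/3 − (1/3)q_Y.
For Y: ∂π/∂q_Y = 77 − 2q_Y − q_W = 0 ⇒ q_Y = 38.5 − 0.5q_W.
Plugging q_Y into W's best response: q_W = 64/3 − (1/3)(38.5 − 0.5q_W) ⇒ (5/6)q_W = 8.5, so q_W = 10.2.
Then q_Y = 38.5 − 0.5·10.2 = 33.4.

10.2, 33.4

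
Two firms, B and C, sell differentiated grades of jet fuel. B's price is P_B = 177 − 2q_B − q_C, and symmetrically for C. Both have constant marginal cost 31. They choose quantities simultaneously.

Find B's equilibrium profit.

1705.28

Firm B's profit: π = q_B(177 − 2q_B − q_C) − 31q_B.
∂π/∂q_B = 146 − 4q_B − q_C = 0 ⇒ q_B = 36.5 − 0.25q_C.
By symmetry q_C = q_B; substituting into the reaction function, 1.25q_B = 36.5 and q_B = 29.2.
P_B = 177 − 2·29.2 − 29.2 = 89.4.
Profit = (89.4 − 31)·29.2 = 1705.28.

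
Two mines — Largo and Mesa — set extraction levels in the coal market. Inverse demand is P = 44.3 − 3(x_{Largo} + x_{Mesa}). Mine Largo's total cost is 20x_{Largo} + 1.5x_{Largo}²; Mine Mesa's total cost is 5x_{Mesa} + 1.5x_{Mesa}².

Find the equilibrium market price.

28.4

Mine Largo's profit: π = x_{Largo}(44.3 − 3(x_{Largo} + x_{Mesa})) − 20x_{Largo} − 1.5x_{Largo}².
∂π/∂x_{Largo} = 24.3 − 9x_{Largo} − 3x_{Mesa} = 0, so x_{Largo} = 2.7 − (1/3)x_{Mesa}.
By the same steps for Mesa: x_{Mesa} = 131/30 − (1/3)x_{Largo}.
Plugging x_{Mesa} into Largo's best response: x_{Largo} = 2.7 − (1/3)(131/30 − (1/3)x_{Largo}) ⇒ (8/9)x_{Largo} = 56/45, so x_{Largo} = 1.4.
Then x_{Mesa} = 131/30 − (1/3)·1.4 = 3.9.
Equilibrium price: P = 44.3 − 3·5.3 = 28.4.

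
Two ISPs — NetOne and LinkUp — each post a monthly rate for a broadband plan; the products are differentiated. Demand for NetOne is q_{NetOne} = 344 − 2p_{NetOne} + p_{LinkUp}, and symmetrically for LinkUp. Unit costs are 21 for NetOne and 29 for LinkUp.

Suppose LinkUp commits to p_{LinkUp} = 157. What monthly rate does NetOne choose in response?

NetOne's profit: π = (p_{NetOne} − 21)(344 − 2p_{NetOne} + p_{LinkUp}).
∂π/∂p_{NetOne} = 386 − 4p_{NetOne} + p_{LinkUp} = 0 ⇒ p_{NetOne} = 96.5 + 0.25p_{LinkUp}.
At p_{LinkUp} = 157: p_{NetOne} = 96.5 + 0.25·157 = 135.75.

135.75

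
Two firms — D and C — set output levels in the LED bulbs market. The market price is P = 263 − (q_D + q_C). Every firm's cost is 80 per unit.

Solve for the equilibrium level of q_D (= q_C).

Firm D's profit: π = q_D(263 − (q_D + q_C)) − 80q_D.
∂π/∂q_D = 183 − 2q_D − q_C = 0, so q_D = 91.5 − 0.5q_C.
The game is symmetric, so in equilibrium q_C = q_D: the reaction function gives 1.5q_D = 91.5, hence q_D = 61.

61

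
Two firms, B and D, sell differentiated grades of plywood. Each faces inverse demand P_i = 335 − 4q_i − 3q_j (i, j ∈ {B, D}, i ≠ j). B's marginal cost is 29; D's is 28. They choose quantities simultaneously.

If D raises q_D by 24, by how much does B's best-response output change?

Firm B's profit: π = q_B(335 − 4q_B − 3q_D) − 29q_B.
∂π/∂q_B = 306 − 8q_B − 3q_D = 0 ⇒ q_B = 38.25 − 0.375q_D.
The reaction-function slope is −0.375, so a 24-unit rise in q_D moves q_B by −0.375 × 24 = −9. B's best response falls — the actions are strategic substitutes.

-9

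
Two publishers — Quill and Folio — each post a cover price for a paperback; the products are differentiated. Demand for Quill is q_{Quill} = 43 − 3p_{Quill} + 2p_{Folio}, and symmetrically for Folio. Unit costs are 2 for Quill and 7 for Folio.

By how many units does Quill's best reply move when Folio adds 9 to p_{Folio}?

Quill's profit: π = (p_{Quill} − 2)(43 − 3p_{Quill} + 2p_{Folio}).
∂π/∂p_{Quill} = 49 − 6p_{Quill} + 2p_{Folio} = 0 ⇒ p_{Quill} = 49/6 + (1/3)p_{Folio}.
The reaction-function slope is 1/3, so a 9-unit rise in p_{Folio} moves p_{Quill} by 1/3 × 9 = 3. Quill's best response rises — the actions are strategic complements.

3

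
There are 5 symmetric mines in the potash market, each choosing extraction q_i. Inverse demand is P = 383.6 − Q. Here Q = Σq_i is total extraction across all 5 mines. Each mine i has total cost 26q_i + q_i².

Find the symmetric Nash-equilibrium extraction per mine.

A representative mine's profit is π_i = q_i(383.6 − Q) − 26q_i − q_i², with Q = q_i + Σ_{j≠i} q_j.
First-order condition: 357.6 − 4q_i − Σ_{j≠i} q_j = 0.
Imposing symmetry (q_j = q for all j) turns Σ_{j≠i} q_j into 4q, so 357.6 = 8q and q = 44.7.

44.7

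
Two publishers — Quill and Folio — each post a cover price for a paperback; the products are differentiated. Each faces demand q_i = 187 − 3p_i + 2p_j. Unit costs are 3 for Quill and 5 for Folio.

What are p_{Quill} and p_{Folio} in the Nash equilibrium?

Quill's profit: π = (p_{Quill} − 3)(187 − 3p_{Quill} + 2p_{Folio}).
∂π/∂p_{Quill} = 196 − 6p_{Quill} + 2p_{Folio} = 0 ⇒ p_{Quill} = 98/3 + (1/3)p_{Folio}.
Similarly p_{Folio} = 101/3 + (1/3)p_{Quill}.
Solving the two reaction functions simultaneously: (1 − (1/3)(1/3))p_{Quill} = 98/3 + (1/3)·(101/3), so (8/9)p_{Quill} = 395/9 and p_{Quill} = 49.375.
Then p_{Folio} = 101/3 + (1/3)·49.375 = 50.125.

49.375, 50.125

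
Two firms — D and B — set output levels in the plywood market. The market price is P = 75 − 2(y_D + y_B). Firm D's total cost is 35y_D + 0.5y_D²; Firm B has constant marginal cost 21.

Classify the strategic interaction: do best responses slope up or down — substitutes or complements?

Firm D's profit: π = y_D(75 − 2(y_D + y_B)) − 35y_D − 0.5y_D².
∂π/∂y_D = 40 − 5y_D − 2y_B = 0, so y_D = 8 − 0.4y_B.
The best-response slope dy_D/dy_B = −0.4 < 0: the reaction function is downward-sloping, so the choices are strategic substitutes.

strategic substitutes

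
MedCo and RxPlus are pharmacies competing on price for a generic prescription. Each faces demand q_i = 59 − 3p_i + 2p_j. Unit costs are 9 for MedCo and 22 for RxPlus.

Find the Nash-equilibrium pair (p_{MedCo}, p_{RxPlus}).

23.9375, 28.8125

MedCo's profit: π = (p_{MedCo} − 9)(59 − 3p_{MedCo} + 2p_{RxPlus}).
∂π/∂p_{MedCo} = 86 − 6p_{MedCo} + 2p_{RxPlus} = 0 ⇒ p_{MedCo} = 43/3 + (1/3)p_{RxPlus}.
Similarly p_{RxPlus} = 125/6 + (1/3)p_{MedCo}.
Substituting the second reaction function into the first: p_{MedCo} = 43/3 + (1/3)(125/6 + (1/3)p_{MedCo}), which gives (8/9)p_{MedCo} = 383/18 ⇒ p_{MedCo} = 23.9375.
Then p_{RxPlus} = 125/6 + (1/3)·23.9375 = 28.8125.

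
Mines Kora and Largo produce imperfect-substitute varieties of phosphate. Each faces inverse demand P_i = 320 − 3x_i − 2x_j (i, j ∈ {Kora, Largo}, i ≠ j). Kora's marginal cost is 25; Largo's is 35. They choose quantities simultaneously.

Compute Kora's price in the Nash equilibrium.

Mine Kora's profit: π = x_{Kora}(320 − 3x_{Kora} − 2x_{Largo}) − 25x_{Kora}.
∂π/∂x_{Kora} = 295 − 6x_{Kora} − 2x_{Largo} = 0 ⇒ x_{Kora} = 295/6 − (1/3)x_{Largo}.
Similarly x_{Largo} = 47.5 − (1/3)x_{Kora}.
Plugging x_{Largo} into Kora's best response: x_{Kora} = 295/6 − (1/3)(47.5 − (1/3)x_{Kora}) ⇒ (8/9)x_{Kora} = 100/3, so x_{Kora} = 37.5.
Then x_{Largo} = 47.5 − (1/3)·37.5 = 35.
P_{Kora} = 320 − 3·37.5 − 2·35 = 137.5.

137.5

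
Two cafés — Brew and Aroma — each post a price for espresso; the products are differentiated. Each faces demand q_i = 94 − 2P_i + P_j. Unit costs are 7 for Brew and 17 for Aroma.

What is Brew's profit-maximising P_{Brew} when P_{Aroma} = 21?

32.25

Brew's profit: π = (P_{Brew} − 7)(94 − 2P_{Brew} + P_{Aroma}).
∂π/∂P_{Brew} = 108 − 4P_{Brew} + P_{Aroma} = 0 ⇒ P_{Brew} = 27 + 0.25P_{Aroma}.
At P_{Aroma} = 21: P_{Brew} = 27 + 0.25·21 = 32.25.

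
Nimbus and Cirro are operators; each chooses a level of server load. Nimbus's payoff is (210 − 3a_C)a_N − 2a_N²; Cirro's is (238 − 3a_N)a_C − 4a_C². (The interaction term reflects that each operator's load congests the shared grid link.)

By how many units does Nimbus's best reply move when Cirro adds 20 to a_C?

Expanding Nimbus's payoff: 210a_N − 3a_Ca_N − 2a_N².
∂π/∂a_N = 210 − 3a_C − 4a_N = 0, so a_N = 52.5 − 0.75a_C.
The reaction-function slope is −0.75, so a 20-unit rise in a_C moves a_N by −0.75 × 20 = −15. Nimbus's best response falls — the actions are strategic substitutes.

-15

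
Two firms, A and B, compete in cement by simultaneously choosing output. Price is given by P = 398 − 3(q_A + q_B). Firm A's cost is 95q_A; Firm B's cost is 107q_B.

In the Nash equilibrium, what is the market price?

200

Firm A's profit: π = q_A(398 − 3(q_A + q_B)) − 95q_A.
∂π/∂q_A = 303 − 6q_A − 3q_B = 0, so q_A = 50.5 − 0.5q_B.
By the same steps for B: q_B = 48.5 − 0.5q_A.
Solving the two reaction functions simultaneously: (1 − (−0.5)(−0.5))q_A = 50.5 − 0.5·48.5, so 0.75q_A = 26.25 and q_A = 35.
Then q_B = 48.5 − 0.5·35 = 31.
Equilibrium price: P = 398 − 3·66 = 200.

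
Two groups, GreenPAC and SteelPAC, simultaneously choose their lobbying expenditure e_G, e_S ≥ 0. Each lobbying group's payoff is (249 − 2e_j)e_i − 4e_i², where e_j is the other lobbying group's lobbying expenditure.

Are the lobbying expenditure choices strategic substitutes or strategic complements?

GreenPAC's payoff is (249 − 2e_S)e_G − 4e_G².
∂π/∂e_G = 249 − 2e_S − 8e_G = 0, so e_G = 31.125 − 0.25e_S.
The best-response slope de_G/de_S = −0.25 < 0: the reaction function is downward-sloping, so the choices are strategic substitutes.

strategic substitutes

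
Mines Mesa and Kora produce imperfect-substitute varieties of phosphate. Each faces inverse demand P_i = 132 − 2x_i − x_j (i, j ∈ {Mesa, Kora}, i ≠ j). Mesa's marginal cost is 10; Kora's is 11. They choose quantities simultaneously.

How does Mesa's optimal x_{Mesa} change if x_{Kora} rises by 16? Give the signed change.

Mine Mesa's profit: π = x_{Mesa}(132 − 2x_{Mesa} − x_{Kora}) − 10x_{Mesa}.
∂π/∂x_{Mesa} = 122 − 4x_{Mesa} − x_{Kora} = 0 ⇒ x_{Mesa} = 30.5 − 0.25x_{Kora}.
The reaction-function slope is −0.25, so a 16-unit rise in x_{Kora} moves x_{Mesa} by −0.25 × 16 = −4. Mesa's best response falls — the actions are strategic substitutes.

-4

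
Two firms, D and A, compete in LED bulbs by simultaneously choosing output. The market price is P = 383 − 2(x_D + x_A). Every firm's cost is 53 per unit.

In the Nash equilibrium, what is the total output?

Firm D's profit: π = x_D(383 − 2(x_D + x_A)) − 53x_D.
∂π/∂x_D = 330 − 4x_D − 2x_A = 0, so x_D = 82.5 − 0.5x_A.
Setting x_D = x_A in the reaction function: x_D = 82.5 − 0.5x_D, so x_D = 82.5 / 1.5 = 55.
Total output: 55 + 55 = 110.

110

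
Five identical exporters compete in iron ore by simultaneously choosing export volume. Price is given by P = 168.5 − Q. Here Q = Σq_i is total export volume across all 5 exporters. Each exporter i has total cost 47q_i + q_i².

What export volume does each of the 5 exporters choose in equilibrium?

A representative exporter's profit is π_i = q_i(168.5 − Q) − 47q_i − q_i², with Q = q_i + Σ_{j≠i} q_j.
First-order condition: 121.5 − 4q_i − Σ_{j≠i} q_j = 0.
In a symmetric equilibrium every exporter chooses the same q, so Σ_{j≠i} q_j = 4q. The condition becomes 121.5 − 8q = 0, giving q = 121.5/8 = 15.1875.

15.1875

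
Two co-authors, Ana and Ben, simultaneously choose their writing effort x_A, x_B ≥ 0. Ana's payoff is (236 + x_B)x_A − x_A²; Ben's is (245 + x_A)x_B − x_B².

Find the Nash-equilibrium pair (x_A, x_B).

Expanding Ana's payoff: 236x_A + x_Bx_A − x_A².
∂π/∂x_A = 236 + x_B − 2x_A = 0, so x_A = 118 + 0.5x_B.
Likewise for Ben: x_B = 122.5 + 0.5x_A.
Plugging x_B into Ana's best response: x_A = 118 + 0.5(122.5 + 0.5x_A) ⇒ 0.75x_A = 179.25, so x_A = 239.
Then x_B = 122.5 + 0.5·239 = 242.

239, 242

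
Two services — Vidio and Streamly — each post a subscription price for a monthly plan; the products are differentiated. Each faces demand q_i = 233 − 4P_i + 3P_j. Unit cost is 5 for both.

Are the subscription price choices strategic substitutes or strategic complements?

strategic complements

Vidio's profit: π = (P_{Vidio} − 5)(233 − 4P_{Vidio} + 3P_{Streamly}).
∂π/∂P_{Vidio} = 253 − 8P_{Vidio} + 3P_{Streamly} = 0 ⇒ P_{Vidio} = 31.625 + 0.375P_{Streamly}.
The best-response slope dP_{Vidio}/dP_{Streamly} = 0.375 > 0: the reaction function is upward-sloping, so the choices are strategic complements.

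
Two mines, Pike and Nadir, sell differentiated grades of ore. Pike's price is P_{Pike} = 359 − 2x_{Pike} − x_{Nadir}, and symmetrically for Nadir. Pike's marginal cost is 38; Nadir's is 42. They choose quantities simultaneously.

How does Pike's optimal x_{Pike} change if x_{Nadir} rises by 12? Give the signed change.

Mine Pike's profit: π = x_{Pike}(359 − 2x_{Pike} − x_{Nadir}) − 38x_{Pike}.
∂π/∂x_{Pike} = 321 − 4x_{Pike} − x_{Nadir} = 0 ⇒ x_{Pike} = 80.25 − 0.25x_{Nadir}.
The reaction-function slope is −0.25, so a 12-unit rise in x_{Nadir} moves x_{Pike} by −0.25 × 12 = −3. Pike's best response falls — the actions are strategic substitutes.

-3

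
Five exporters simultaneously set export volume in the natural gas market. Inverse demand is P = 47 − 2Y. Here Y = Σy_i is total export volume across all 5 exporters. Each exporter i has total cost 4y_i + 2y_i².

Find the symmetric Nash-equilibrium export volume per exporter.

2.6875

A representative exporter's profit is π_i = y_i(47 − 2Y) − 4y_i − 2y_i², with Y = y_i + Σ_{j≠i} y_j.
First-order condition: 43 − 8y_i − 2Σ_{j≠i} y_j = 0.
In a symmetric equilibrium every exporter chooses the same y, so Σ_{j≠i} y_j = 4y. The condition becomes 43 − 16y = 0, giving y = 43/16 = 2.6875.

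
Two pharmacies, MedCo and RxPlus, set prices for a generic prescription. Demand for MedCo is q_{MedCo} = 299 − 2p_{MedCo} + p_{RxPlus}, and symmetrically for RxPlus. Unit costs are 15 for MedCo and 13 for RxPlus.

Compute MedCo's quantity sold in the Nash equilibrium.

188.8

MedCo's profit: π = (p_{MedCo} − 15)(299 − 2p_{MedCo} + p_{RxPlus}).
∂π/∂p_{MedCo} = 329 − 4p_{MedCo} + p_{RxPlus} = 0 ⇒ p_{MedCo} = 82.25 + 0.25p_{RxPlus}.
Similarly p_{RxPlus} = 81.25 + 0.25p_{MedCo}.
Substituting the second reaction function into the first: p_{MedCo} = 82.25 + 0.25(81.25 + 0.25p_{MedCo}), which gives 0.9375p_{MedCo} = 102.5625 ⇒ p_{MedCo} = 109.4.
Then p_{RxPlus} = 81.25 + 0.25·109.4 = 108.6.
q_{MedCo} = 299 − 2·109.4 + 108.6 = 188.8.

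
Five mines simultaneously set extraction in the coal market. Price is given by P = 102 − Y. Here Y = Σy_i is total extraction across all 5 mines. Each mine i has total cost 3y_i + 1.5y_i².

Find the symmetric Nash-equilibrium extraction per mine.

11

A representative mine's profit is π_i = y_i(102 − Y) − 3y_i − 1.5y_i², with Y = y_i + Σ_{j≠i} y_j.
First-order condition: 99 − 5y_i − Σ_{j≠i} y_j = 0.
With identical mines, set every y_j = y: then 99 − 5y − 4y = 0, i.e. y = 99/9 = 11.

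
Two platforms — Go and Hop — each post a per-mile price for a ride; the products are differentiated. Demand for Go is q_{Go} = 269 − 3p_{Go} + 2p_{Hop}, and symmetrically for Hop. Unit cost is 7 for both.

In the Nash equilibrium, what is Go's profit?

12870.75

Go's profit: π = (p_{Go} − 7)(269 − 3p_{Go} + 2p_{Hop}).
∂π/∂p_{Go} = 290 − 6p_{Go} + 2p_{Hop} = 0 ⇒ p_{Go} = 145/3 + (1/3)p_{Hop}.
Setting p_{Go} = p_{Hop} in the reaction function: p_{Go} = 145/3 + (1/3)p_{Go}, so p_{Go} = (145/3) / (2/3) = 72.5.
q_{Go} = 269 − 3·72.5 + 2·72.5 = 196.5.
Profit = (72.5 − 7)·196.5 = 12870.75.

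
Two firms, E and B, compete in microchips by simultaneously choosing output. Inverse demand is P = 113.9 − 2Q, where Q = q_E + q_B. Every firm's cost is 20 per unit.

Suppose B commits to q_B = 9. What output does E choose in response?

Firm E's profit: π = q_E(113.9 − 2(q_E + q_B)) − 20q_E.
∂π/∂q_E = 93.9 − 4q_E − 2q_B = 0, so q_E = 23.475 − 0.5q_B.
At q_B = 9: q_E = 23.475 − 0.5·9 = 18.975.

18.975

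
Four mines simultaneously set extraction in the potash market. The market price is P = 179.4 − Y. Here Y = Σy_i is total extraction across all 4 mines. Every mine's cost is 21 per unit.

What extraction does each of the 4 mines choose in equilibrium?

A representative mine's profit is π_i = y_i(179.4 − Y) − 21y_i, with Y = y_i + Σ_{j≠i} y_j.
First-order condition: 158.4 − 2y_i − Σ_{j≠i} y_j = 0.
Imposing symmetry (y_j = y for all j) turns Σ_{j≠i} y_j into 3y, so 158.4 = 5y and y = 31.68.

31.68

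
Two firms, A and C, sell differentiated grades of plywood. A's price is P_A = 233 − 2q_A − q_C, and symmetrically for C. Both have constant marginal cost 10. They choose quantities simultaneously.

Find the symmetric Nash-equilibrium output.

44.6

Firm A's profit: π = q_A(233 − 2q_A − q_C) − 10q_A.
∂π/∂q_A = 223 − 4q_A − q_C = 0 ⇒ q_A = 55.75 − 0.25q_C.
Setting q_A = q_C in the reaction function: q_A = 55.75 − 0.25q_A, so q_A = 55.75 / 1.25 = 44.6.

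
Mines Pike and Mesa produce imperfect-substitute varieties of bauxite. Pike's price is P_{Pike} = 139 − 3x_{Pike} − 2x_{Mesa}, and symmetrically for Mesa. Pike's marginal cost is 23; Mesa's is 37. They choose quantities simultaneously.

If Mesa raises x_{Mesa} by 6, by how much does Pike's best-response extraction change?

-2

Mine Pike's profit: π = x_{Pike}(139 − 3x_{Pike} − 2x_{Mesa}) − 23x_{Pike}.
∂π/∂x_{Pike} = 116 − 6x_{Pike} − 2x_{Mesa} = 0 ⇒ x_{Pike} = 58/3 − (1/3)x_{Mesa}.
The reaction-function slope is −1/3, so a 6-unit rise in x_{Mesa} moves x_{Pike} by −1/3 × 6 = −2. Pike's best response falls — the actions are strategic substitutes.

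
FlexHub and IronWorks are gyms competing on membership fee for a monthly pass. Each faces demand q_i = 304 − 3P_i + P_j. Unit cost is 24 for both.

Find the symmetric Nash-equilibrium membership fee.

FlexHub's profit: π = (P_{FlexHub} − 24)(304 − 3P_{FlexHub} + P_{IronWorks}).
∂π/∂P_{FlexHub} = 376 − 6P_{FlexHub} + P_{IronWorks} = 0 ⇒ P_{FlexHub} = 188/3 + (1/6)P_{IronWorks}.
By symmetry P_{IronWorks} = P_{FlexHub}; substituting into the reaction function, (5/6)P_{FlexHub} = 188/3 and P_{FlexHub} = 75.2.

75.2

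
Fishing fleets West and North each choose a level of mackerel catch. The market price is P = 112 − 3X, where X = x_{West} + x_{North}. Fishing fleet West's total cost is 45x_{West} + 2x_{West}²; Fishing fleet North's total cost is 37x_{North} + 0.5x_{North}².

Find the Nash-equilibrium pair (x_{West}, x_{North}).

Fishing fleet West's profit: π = x_{West}(112 − 3(x_{West} + x_{North})) − 45x_{West} − 2x_{West}².
∂π/∂x_{West} = 67 − 10x_{West} − 3x_{North} = 0, so x_{West} = 6.7 − 0.3x_{North}.
For North: ∂π/∂x_{North} = 75 − 7x_{North} − 3x_{West} = 0 ⇒ x_{North} = 75/7 − (3/7)x_{West}.
Solving the two reaction functions simultaneously: (1 − (−0.3)(−3/7))x_{West} = 6.7 − 0.3·(75/7), so (61/70)x_{West} = 122/35 and x_{West} = 4.
Then x_{North} = 75/7 − (3/7)·4 = 9.

4, 9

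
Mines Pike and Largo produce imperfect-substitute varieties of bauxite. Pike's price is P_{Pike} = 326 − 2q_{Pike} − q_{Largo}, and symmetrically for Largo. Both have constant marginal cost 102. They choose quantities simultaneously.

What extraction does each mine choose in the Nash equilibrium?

44.8

Mine Pike's profit: π = q_{Pike}(326 − 2q_{Pike} − q_{Largo}) − 102q_{Pike}.
∂π/∂q_{Pike} = 224 − 4q_{Pike} − q_{Largo} = 0 ⇒ q_{Pike} = 56 − 0.25q_{Largo}.
The game is symmetric, so in equilibrium q_{Largo} = q_{Pike}: the reaction function gives 1.25q_{Pike} = 56, hence q_{Pike} = 44.8.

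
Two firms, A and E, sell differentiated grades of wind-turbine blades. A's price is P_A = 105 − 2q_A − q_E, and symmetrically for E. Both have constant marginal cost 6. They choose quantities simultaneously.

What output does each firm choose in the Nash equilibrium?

19.8

Firm A's profit: π = q_A(105 − 2q_A − q_E) − 6q_A.
∂π/∂q_A = 99 − 4q_A − q_E = 0 ⇒ q_A = 24.75 − 0.25q_E.
Setting q_A = q_E in the reaction function: q_A = 24.75 − 0.25q_A, so q_A = 24.75 / 1.25 = 19.8.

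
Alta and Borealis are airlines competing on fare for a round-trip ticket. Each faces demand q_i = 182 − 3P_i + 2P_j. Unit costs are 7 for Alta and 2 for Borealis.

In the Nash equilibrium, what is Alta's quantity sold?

128.4375

Alta's profit: π = (P_{Alta} − 7)(182 − 3P_{Alta} + 2P_{Borealis}).
∂π/∂P_{Alta} = 203 − 6P_{Alta} + 2P_{Borealis} = 0 ⇒ P_{Alta} = 203/6 + (1/3)P_{Borealis}.
Similarly P_{Borealis} = 94/3 + (1/3)P_{Alta}.
Solving the two reaction functions simultaneously: (1 − (1/3)(1/3))P_{Alta} = 203/6 + (1/3)·(94/3), so (8/9)P_{Alta} = 797/18 and P_{Alta} = 49.8125.
Then P_{Borealis} = 94/3 + (1/3)·49.8125 = 47.9375.
q_{Alta} = 182 − 3·49.8125 + 2·47.9375 = 128.4375.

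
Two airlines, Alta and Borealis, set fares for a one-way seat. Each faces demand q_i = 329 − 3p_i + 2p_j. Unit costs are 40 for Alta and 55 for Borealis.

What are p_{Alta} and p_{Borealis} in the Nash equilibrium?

Alta's profit: π = (p_{Alta} − 40)(329 − 3p_{Alta} + 2p_{Borealis}).
∂π/∂p_{Alta} = 449 − 6p_{Alta} + 2p_{Borealis} = 0 ⇒ p_{Alta} = 449/6 + (1/3)p_{Borealis}.
Similarly p_{Borealis} = 247/3 + (1/3)p_{Alta}.
Plugging p_{Borealis} into Alta's best response: p_{Alta} = 449/6 + (1/3)(247/3 + (1/3)p_{Alta}) ⇒ (8/9)p_{Alta} = 1841/18, so p_{Alta} = 115.0625.
Then p_{Borealis} = 247/3 + (1/3)·115.0625 = 120.6875.

115.0625, 120.6875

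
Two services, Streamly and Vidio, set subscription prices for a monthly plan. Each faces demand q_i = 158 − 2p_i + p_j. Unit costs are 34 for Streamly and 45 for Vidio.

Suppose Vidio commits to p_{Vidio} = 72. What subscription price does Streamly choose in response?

74.5

Streamly's profit: π = (p_{Streamly} − 34)(158 − 2p_{Streamly} + p_{Vidio}).
∂π/∂p_{Streamly} = 226 − 4p_{Streamly} + p_{Vidio} = 0 ⇒ p_{Streamly} = 56.5 + 0.25p_{Vidio}.
At p_{Vidio} = 72: p_{Streamly} = 56.5 + 0.25·72 = 74.5.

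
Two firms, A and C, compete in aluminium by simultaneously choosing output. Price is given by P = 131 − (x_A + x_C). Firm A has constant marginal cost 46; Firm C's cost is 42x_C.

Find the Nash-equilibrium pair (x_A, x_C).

Firm A's profit: π = x_A(131 − (x_A + x_C)) − 46x_A.
∂π/∂x_A = 85 − 2x_A − x_C = 0, so x_A = 42.5 − 0.5x_C.
By the same steps for C: x_C = 44.5 − 0.5x_A.
Substituting the second reaction function into the first: x_A = 42.5 − 0.5(44.5 − 0.5x_A), which gives 0.75x_A = 20.25 ⇒ x_A = 27.
Then x_C = 44.5 − 0.5·27 = 31.

27, 31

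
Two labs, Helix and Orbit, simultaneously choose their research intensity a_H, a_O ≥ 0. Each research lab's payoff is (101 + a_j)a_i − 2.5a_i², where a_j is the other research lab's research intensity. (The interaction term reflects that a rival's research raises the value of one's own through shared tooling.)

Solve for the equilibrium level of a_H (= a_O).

Helix's payoff is (101 + a_O)a_H − 2.5a_H².
∂π/∂a_H = 101 + a_O − 5a_H = 0, so a_H = 20.2 + 0.2a_O.
The game is symmetric, so in equilibrium a_O = a_H: the reaction function gives 0.8a_H = 20.2, hence a_H = 25.25.

25.25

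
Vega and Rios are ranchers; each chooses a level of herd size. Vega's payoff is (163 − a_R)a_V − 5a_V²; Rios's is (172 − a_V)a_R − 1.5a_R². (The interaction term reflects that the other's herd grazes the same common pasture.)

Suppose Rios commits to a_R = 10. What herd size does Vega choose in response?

Expanding Vega's payoff: 163a_V − a_Ra_V − 5a_V².
∂π/∂a_V = 163 − a_R − 10a_V = 0, so a_V = 16.3 − 0.1a_R.
At a_R = 10: a_V = 16.3 − 0.1·10 = 15.3.

15.3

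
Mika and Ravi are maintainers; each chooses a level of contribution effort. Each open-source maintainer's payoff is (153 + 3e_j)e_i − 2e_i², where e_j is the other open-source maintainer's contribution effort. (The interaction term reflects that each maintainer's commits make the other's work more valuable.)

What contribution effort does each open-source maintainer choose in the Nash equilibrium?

Mika's payoff is (153 + 3e_R)e_M − 2e_M².
∂π/∂e_M = 153 + 3e_R − 4e_M = 0, so e_M = 38.25 + 0.75e_R.
Setting e_M = e_R in the reaction function: e_M = 38.25 + 0.75e_M, so e_M = 38.25 / 0.25 = 153.

153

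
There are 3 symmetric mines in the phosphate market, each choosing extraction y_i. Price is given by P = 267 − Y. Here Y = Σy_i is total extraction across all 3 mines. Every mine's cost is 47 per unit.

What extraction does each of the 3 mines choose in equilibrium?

55

A representative mine's profit is π_i = y_i(267 − Y) − 47y_i, with Y = y_i + Σ_{j≠i} y_j.
First-order condition: 220 − 2y_i − Σ_{j≠i} y_j = 0.
In a symmetric equilibrium every mine chooses the same y, so Σ_{j≠i} y_j = 2y. The condition becomes 220 − 4y = 0, giving y = 220/4 = 55.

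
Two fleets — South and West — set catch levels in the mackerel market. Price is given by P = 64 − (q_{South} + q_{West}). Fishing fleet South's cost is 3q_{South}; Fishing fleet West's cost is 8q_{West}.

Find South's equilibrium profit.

Fishing fleet South's profit: π = q_{South}(64 − (q_{South} + q_{West})) − 3q_{South}.
∂π/∂q_{South} = 61 − 2q_{South} − q_{West} = 0, so q_{South} = 30.5 − 0.5q_{West}.
By the same steps for West: q_{West} = 28 − 0.5q_{South}.
Substituting the second reaction function into the first: q_{South} = 30.5 − 0.5(28 − 0.5q_{South}), which gives 0.75q_{South} = 16.5 ⇒ q_{South} = 22.
Then q_{West} = 28 − 0.5·22 = 17.
Price P = 64 − 39 = 25.
South's profit: (25 − 3)·22 = 484.

484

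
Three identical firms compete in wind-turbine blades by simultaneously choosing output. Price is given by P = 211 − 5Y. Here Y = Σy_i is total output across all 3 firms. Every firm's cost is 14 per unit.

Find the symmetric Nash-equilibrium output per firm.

A representative firm's profit is π_i = y_i(211 − 5Y) − 14y_i, with Y = y_i + Σ_{j≠i} y_j.
First-order condition: 197 − 10y_i − 5Σ_{j≠i} y_j = 0.
With identical firms, set every y_j = y: then 197 − 10y − 10y = 0, i.e. y = 197/20 = 9.85.

9.85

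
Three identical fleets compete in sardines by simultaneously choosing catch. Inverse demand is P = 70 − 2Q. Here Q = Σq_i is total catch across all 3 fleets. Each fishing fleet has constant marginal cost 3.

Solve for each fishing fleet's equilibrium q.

8.375

A representative fishing fleet's profit is π_i = q_i(70 − 2Q) − 3q_i, with Q = q_i + Σ_{j≠i} q_j.
First-order condition: 67 − 4q_i − 2Σ_{j≠i} q_j = 0.
In a symmetric equilibrium every fishing fleet chooses the same q, so Σ_{j≠i} q_j = 2q. The condition becomes 67 − 8q = 0, giving q = 67/8 = 8.375.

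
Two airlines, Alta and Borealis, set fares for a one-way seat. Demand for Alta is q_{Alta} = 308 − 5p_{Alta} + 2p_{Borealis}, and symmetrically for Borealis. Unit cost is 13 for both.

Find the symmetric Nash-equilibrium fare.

Alta's profit: π = (p_{Alta} − 13)(308 − 5p_{Alta} + 2p_{Borealis}).
∂π/∂p_{Alta} = 373 − 10p_{Alta} + 2p_{Borealis} = 0 ⇒ p_{Alta} = 37.3 + 0.2p_{Borealis}.
Setting p_{Alta} = p_{Borealis} in the reaction function: p_{Alta} = 37.3 + 0.2p_{Alta}, so p_{Alta} = 37.3 / 0.8 = 46.625.

46.625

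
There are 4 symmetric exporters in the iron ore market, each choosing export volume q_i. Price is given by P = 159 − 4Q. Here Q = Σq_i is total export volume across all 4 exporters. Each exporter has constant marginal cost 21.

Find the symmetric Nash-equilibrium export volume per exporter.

6.9

A representative exporter's profit is π_i = q_i(159 − 4Q) − 21q_i, with Q = q_i + Σ_{j≠i} q_j.
First-order condition: 138 − 8q_i − 4Σ_{j≠i} q_j = 0.
With identical exporters, set every q_j = q: then 138 − 8q − 12q = 0, i.e. q = 138/20 = 6.9.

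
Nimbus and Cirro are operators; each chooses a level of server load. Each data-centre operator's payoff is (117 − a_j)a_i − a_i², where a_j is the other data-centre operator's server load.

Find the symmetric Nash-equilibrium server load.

Nimbus's payoff is (117 − a_C)a_N − a_N².
∂π/∂a_N = 117 − a_C − 2a_N = 0, so a_N = 58.5 − 0.5a_C.
Setting a_N = a_C in the reaction function: a_N = 58.5 − 0.5a_N, so a_N = 58.5 / 1.5 = 39.

39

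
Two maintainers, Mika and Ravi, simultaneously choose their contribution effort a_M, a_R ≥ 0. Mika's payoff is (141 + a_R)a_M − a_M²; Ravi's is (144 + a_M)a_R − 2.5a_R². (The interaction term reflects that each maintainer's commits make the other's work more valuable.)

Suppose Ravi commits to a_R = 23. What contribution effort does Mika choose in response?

82

Expanding Mika's payoff: 141a_M + a_Ra_M − a_M².
∂π/∂a_M = 141 + a_R − 2a_M = 0, so a_M = 70.5 + 0.5a_R.
At a_R = 23: a_M = 70.5 + 0.5·23 = 82.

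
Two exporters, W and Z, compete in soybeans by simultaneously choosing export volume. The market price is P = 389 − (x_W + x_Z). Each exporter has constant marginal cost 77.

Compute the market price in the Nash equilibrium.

181

Exporter W's profit: π = x_W(389 − (x_W + x_Z)) − 77x_W.
∂π/∂x_W = 312 − 2x_W − x_Z = 0, so x_W = 156 − 0.5x_Z.
Setting x_W = x_Z in the reaction function: x_W = 156 − 0.5x_W, so x_W = 156 / 1.5 = 104.
Equilibrium price: P = 389 − 208 = 181.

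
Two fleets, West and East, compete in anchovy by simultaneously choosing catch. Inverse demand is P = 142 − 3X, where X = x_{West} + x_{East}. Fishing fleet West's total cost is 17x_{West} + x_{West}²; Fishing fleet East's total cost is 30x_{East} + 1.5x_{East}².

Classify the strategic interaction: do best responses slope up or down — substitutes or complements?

strategic substitutes

Fishing fleet West's profit: π = x_{West}(142 − 3(x_{West} + x_{East})) − 17x_{West} − x_{West}².
∂π/∂x_{West} = 125 − 8x_{West} − 3x_{East} = 0, so x_{West} = 15.625 − 0.375x_{East}.
The best-response slope dx_{West}/dx_{East} = −0.375 < 0: the reaction function is downward-sloping, so the choices are strategic substitutes.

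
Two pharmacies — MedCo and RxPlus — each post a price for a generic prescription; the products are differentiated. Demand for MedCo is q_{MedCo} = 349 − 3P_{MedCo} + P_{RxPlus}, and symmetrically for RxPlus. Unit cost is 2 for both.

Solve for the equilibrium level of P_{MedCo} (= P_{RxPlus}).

MedCo's profit: π = (P_{MedCo} − 2)(349 − 3P_{MedCo} + P_{RxPlus}).
∂π/∂P_{MedCo} = 355 − 6P_{MedCo} + P_{RxPlus} = 0 ⇒ P_{MedCo} = 355/6 + (1/6)P_{RxPlus}.
By symmetry P_{RxPlus} = P_{MedCo}; substituting into the reaction function, (5/6)P_{MedCo} = 355/6 and P_{MedCo} = 71.

71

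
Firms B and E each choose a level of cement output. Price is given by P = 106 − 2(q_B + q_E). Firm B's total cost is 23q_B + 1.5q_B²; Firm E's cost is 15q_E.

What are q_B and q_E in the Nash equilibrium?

6.25, 19.625

Firm B's profit: π = q_B(106 − 2(q_B + q_E)) − 23q_B − 1.5q_B².
∂π/∂q_B = 83 − 7q_B − 2q_E = 0, so q_B = 83/7 − (2/7)q_E.
For E: ∂π/∂q_E = 91 − 4q_E − 2q_B = 0 ⇒ q_E = 22.75 − 0.5q_B.
Plugging q_E into B's best response: q_B = 83/7 − (2/7)(22.75 − 0.5q_B) ⇒ (6/7)q_B = 75/14, so q_B = 6.25.
Then q_E = 22.75 − 0.5·6.25 = 19.625.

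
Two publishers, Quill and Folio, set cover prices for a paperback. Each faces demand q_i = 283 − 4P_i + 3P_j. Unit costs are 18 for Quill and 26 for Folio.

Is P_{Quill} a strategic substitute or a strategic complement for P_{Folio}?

Quill's profit: π = (P_{Quill} − 18)(283 − 4P_{Quill} + 3P_{Folio}).
∂π/∂P_{Quill} = 355 − 8P_{Quill} + 3P_{Folio} = 0 ⇒ P_{Quill} = 44.375 + 0.375P_{Folio}.
The best-response slope dP_{Quill}/dP_{Folio} = 0.375 > 0: the reaction function is upward-sloping, so the choices are strategic complements.

strategic complements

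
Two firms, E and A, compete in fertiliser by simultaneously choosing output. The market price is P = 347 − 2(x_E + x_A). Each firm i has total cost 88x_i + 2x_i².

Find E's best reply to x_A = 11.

Firm E's profit: π = x_E(347 − 2(x_E + x_A)) − 88x_E − 2x_E².
∂π/∂x_E = 259 − 8x_E − 2x_A = 0, so x_E = 32.375 − 0.25x_A.
At x_A = 11: x_E = 32.375 − 0.25·11 = 29.625.

29.625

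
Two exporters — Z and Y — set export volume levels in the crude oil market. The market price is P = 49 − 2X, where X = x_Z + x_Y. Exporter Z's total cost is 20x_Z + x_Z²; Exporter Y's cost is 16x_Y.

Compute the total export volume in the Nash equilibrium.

9.5

Exporter Z's profit: π = x_Z(49 − 2(x_Z + x_Y)) − 20x_Z − x_Z².
∂π/∂x_Z = 29 − 6x_Z − 2x_Y = 0, so x_Z = 29/6 − (1/3)x_Y.
For Y: ∂π/∂x_Y = 33 − 4x_Y − 2x_Z = 0 ⇒ x_Y = 8.25 − 0.5x_Z.
Plugging x_Y into Z's best response: x_Z = 29/6 − (1/3)(8.25 − 0.5x_Z) ⇒ (5/6)x_Z = 25/12, so x_Z = 2.5.
Then x_Y = 8.25 − 0.5·2.5 = 7.
Total export volume: 2.5 + 7 = 9.5.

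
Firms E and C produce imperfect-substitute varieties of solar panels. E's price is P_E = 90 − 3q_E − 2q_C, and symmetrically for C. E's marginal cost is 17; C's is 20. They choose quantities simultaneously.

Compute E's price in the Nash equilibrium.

Firm E's profit: π = q_E(90 − 3q_E − 2q_C) − 17q_E.
∂π/∂q_E = 73 − 6q_E − 2q_C = 0 ⇒ q_E = 73/6 − (1/3)q_C.
Similarly q_C = 35/3 − (1/3)q_E.
Solving the two reaction functions simultaneously: (1 − (−1/3)(−1/3))q_E = 73/6 − (1/3)·(35/3), so (8/9)q_E = 149/18 and q_E = 9.3125.
Then q_C = 35/3 − (1/3)·9.3125 = 8.5625.
P_E = 90 − 3·9.3125 − 2·8.5625 = 44.9375.

44.9375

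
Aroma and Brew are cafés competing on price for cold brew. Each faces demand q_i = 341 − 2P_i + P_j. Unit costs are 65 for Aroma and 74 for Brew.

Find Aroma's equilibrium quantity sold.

Aroma's profit: π = (P_{Aroma} − 65)(341 − 2P_{Aroma} + P_{Brew}).
∂π/∂P_{Aroma} = 471 − 4P_{Aroma} + P_{Brew} = 0 ⇒ P_{Aroma} = 117.75 + 0.25P_{Brew}.
Similarly P_{Brew} = 122.25 + 0.25P_{Aroma}.
Substituting the second reaction function into the first: P_{Aroma} = 117.75 + 0.25(122.25 + 0.25P_{Aroma}), which gives 0.9375P_{Aroma} = 148.3125 ⇒ P_{Aroma} = 158.2.
Then P_{Brew} = 122.25 + 0.25·158.2 = 161.8.
q_{Aroma} = 341 − 2·158.2 + 161.8 = 186.4.

186.4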